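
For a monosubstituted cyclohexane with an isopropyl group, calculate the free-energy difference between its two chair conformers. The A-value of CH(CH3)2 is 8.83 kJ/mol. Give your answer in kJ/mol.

A monosubstituted cyclohexane has one chair with the isopropyl group axial (E = A = 8.83 kJ/mol) and one with it equatorial (E = 0).
ΔE = 8.83 − 0 = 8.83 kJ/mol.

8.83 kJ/mol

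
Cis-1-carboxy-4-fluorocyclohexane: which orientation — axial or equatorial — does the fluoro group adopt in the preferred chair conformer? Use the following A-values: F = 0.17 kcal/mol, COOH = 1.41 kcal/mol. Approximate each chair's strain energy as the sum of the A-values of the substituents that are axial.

axial

C1 and C4 have opposite parity, so for the cis isomer the two substituents are one axial and one equatorial in each chair.
Chair I (fluoro axial, carboxyl equatorial): E = 0.17 kcal/mol.
Chair II (fluoro equatorial, carboxyl axial): E = 1.41 kcal/mol.
Chair I is the more stable (lower-energy) conformer, and in that chair the fluoro group is axial.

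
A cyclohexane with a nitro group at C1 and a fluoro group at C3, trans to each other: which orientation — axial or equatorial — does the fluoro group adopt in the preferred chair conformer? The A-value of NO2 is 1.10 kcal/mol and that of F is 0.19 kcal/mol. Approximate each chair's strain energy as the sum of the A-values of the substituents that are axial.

C1 and C3 have the same parity, so for the trans isomer the two substituents are one axial and one equatorial in each chair.
Chair I (nitro axial, fluoro equatorial): E = 1.10 kcal/mol.
Chair II (nitro equatorial, fluoro axial): E = 0.19 kcal/mol.
Chair II is the more stable (lower-energy) conformer, and in that chair the fluoro group is axial.

axial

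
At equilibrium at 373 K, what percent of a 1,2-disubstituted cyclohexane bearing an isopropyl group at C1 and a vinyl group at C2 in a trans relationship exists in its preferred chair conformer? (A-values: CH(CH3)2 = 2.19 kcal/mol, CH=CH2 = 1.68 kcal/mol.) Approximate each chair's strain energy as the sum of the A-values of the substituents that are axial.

99.5%

C1 and C2 have opposite parity, so for the trans isomer the two substituents are e,e in one chair and a,a in the other.
Chair I (isopropyl axial, vinyl axial): E = 3.87 kcal/mol; chair II (isopropyl equatorial, vinyl equatorial): E = 0.00 kcal/mol.
ΔG = 3.87 kcal/mol between the two chairs.
K = exp(ΔG/RT) with R = 1.987×10⁻³ kcal mol⁻¹ K⁻¹ and T = 373 K gives K ≈ 185.
Fraction in the lower-energy chair = K/(K+1) = 99.5%.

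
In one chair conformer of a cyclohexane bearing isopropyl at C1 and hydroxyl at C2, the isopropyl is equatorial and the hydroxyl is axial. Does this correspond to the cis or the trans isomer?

C1 and C2 have opposite parity, so their axial bonds point in opposite directions.
With opposite-parity carbons, two substituents on the same face are one axial and one equatorial; opposite faces give both axial or both equatorial.
Here the groups are equatorial/axial → same face → cis.

cis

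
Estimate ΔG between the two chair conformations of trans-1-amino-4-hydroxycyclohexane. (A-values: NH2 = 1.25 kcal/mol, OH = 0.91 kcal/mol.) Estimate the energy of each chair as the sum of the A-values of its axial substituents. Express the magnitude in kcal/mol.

2.16 kcal/mol

C1 and C4 have opposite parity, so for the trans isomer the two substituents are e,e in one chair and a,a in the other.
Chair I (amino axial, hydroxyl axial): E = 2.16 kcal/mol.
Chair II (amino equatorial, hydroxyl equatorial): E = 0.00 kcal/mol.
ΔE = 2.16 − 0.00 = 2.16 kcal/mol; chair II is more stable.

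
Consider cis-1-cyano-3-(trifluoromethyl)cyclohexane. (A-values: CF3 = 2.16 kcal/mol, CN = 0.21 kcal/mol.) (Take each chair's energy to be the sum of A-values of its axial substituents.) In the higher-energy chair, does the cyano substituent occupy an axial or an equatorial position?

axial

C1 and C3 have the same parity, so for the cis isomer the two substituents are e,e in one chair and a,a in the other.
Chair I (trifluoromethyl axial, cyano axial): E = 2.37 kcal/mol.
Chair II (trifluoromethyl equatorial, cyano equatorial): E = 0.00 kcal/mol.
Chair I is the less stable (higher-energy) conformer, and in that chair the cyano group is axial.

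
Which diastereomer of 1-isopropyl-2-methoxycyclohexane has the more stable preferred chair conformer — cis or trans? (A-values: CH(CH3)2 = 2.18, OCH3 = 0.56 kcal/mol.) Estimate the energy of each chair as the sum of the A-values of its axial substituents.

trans

At 1,2 positions (parity opposite): cis → (a,e or e,a); trans → (e,e or a,a).
Best chair for cis: E = 0.56 kcal/mol; best chair for trans: E = 0.00 kcal/mol.
The trans isomer is lower by 0.56 kcal/mol.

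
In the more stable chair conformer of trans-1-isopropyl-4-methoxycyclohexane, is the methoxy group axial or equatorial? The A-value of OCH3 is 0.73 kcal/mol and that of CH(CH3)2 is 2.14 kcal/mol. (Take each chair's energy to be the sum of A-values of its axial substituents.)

equatorial

C1 and C4 have opposite parity, so for the trans isomer the two substituents are e,e in one chair and a,a in the other.
Chair I (methoxy axial, isopropyl axial): E = 2.87 kcal/mol.
Chair II (methoxy equatorial, isopropyl equatorial): E = 0.00 kcal/mol.
Chair II is the more stable (lower-energy) conformer, and in that chair the methoxy group is equatorial.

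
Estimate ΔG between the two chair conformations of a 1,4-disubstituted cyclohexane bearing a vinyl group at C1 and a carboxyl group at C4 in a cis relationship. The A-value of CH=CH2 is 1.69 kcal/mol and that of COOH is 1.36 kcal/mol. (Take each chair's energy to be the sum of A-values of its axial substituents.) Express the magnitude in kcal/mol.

0.33 kcal/mol

C1 and C4 have opposite parity, so for the cis isomer the two substituents are one axial and one equatorial in each chair.
Chair I (vinyl axial, carboxyl equatorial): E = 1.69 kcal/mol.
Chair II (vinyl equatorial, carboxyl axial): E = 1.36 kcal/mol.
ΔE = 1.69 − 1.36 = 0.33 kcal/mol; chair II is more stable.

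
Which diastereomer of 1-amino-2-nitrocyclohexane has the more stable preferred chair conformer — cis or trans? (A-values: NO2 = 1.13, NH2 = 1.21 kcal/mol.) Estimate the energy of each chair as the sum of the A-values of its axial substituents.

At 1,2 positions (parity opposite): cis → (a,e or e,a); trans → (e,e or a,a).
Best chair for cis: E = 1.13 kcal/mol; best chair for trans: E = 0.00 kcal/mol.
The trans isomer is lower by 1.13 kcal/mol.

trans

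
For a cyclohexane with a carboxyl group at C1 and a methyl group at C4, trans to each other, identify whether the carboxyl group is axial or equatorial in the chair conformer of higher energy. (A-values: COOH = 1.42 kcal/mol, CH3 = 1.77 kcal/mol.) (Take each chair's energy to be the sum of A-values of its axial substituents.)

C1 and C4 have opposite parity, so for the trans isomer the two substituents are e,e in one chair and a,a in the other.
Chair I (carboxyl axial, methyl axial): E = 3.19 kcal/mol.
Chair II (carboxyl equatorial, methyl equatorial): E = 0.00 kcal/mol.
Chair I is the less stable (higher-energy) conformer, and in that chair the carboxyl group is axial.

axial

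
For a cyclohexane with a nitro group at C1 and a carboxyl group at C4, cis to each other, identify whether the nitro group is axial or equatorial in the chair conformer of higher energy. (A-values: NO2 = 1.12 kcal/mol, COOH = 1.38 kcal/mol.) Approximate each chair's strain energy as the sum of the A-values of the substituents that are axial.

equatorial

C1 and C4 have opposite parity, so for the cis isomer the two substituents are one axial and one equatorial in each chair.
Chair I (nitro axial, carboxyl equatorial): E = 1.12 kcal/mol.
Chair II (nitro equatorial, carboxyl axial): E = 1.38 kcal/mol.
Chair II is the less stable (higher-energy) conformer, and in that chair the nitro group is equatorial.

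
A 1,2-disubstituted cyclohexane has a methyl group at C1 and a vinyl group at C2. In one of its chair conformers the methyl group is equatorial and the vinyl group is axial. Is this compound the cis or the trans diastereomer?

C1 and C2 have opposite parity, so their axial bonds point in opposite directions.
With opposite-parity carbons, two substituents on the same face are one axial and one equatorial; opposite faces give both axial or both equatorial.
Here the groups are equatorial/axial → same face → cis.

cis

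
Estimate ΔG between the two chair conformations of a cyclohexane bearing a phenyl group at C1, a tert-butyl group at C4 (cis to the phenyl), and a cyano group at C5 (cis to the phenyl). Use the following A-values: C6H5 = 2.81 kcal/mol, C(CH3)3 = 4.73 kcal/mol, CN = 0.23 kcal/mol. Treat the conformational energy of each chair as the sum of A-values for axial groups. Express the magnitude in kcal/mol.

Chair I (phenyl axial, tert-butyl equatorial, cyano axial): E = 3.04 kcal/mol.
Chair II (phenyl equatorial, tert-butyl axial, cyano equatorial): E = 4.73 kcal/mol.
ΔE = 4.73 − 3.04 = 1.69 kcal/mol; chair I is more stable.

1.69 kcal/mol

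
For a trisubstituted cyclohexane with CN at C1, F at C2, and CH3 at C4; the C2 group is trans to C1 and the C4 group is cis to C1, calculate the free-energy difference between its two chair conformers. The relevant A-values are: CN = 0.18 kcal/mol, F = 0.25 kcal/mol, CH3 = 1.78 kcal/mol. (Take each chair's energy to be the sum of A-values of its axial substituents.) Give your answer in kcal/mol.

1.35 kcal/mol

Chair I (cyano axial, fluoro axial, methyl equatorial): E = 0.43 kcal/mol.
Chair II (cyano equatorial, fluoro equatorial, methyl axial): E = 1.78 kcal/mol.
ΔE = 1.78 − 0.43 = 1.35 kcal/mol; chair I is more stable.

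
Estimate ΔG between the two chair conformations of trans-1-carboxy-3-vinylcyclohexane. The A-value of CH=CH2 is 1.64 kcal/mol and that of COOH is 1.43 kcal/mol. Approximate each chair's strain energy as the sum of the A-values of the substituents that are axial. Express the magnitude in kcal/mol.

C1 and C3 have the same parity, so for the trans isomer the two substituents are one axial and one equatorial in each chair.
Chair I (vinyl axial, carboxyl equatorial): E = 1.64 kcal/mol.
Chair II (vinyl equatorial, carboxyl axial): E = 1.43 kcal/mol.
ΔE = 1.64 − 1.43 = 0.21 kcal/mol; chair II is more stable.

0.21 kcal/mol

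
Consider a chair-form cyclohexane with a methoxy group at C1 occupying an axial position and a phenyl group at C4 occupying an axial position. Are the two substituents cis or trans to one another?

trans

C1 and C4 have opposite parity, so their axial bonds point in opposite directions.
With opposite-parity carbons, two substituents on the same face are one axial and one equatorial; opposite faces give both axial or both equatorial.
Here the groups are axial/axial → opposite face → trans.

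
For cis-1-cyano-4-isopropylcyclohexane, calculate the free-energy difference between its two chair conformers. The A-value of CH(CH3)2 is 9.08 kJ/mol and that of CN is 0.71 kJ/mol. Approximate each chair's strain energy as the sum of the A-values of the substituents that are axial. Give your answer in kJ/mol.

C1 and C4 have opposite parity, so for the cis isomer the two substituents are one axial and one equatorial in each chair.
Chair I (isopropyl axial, cyano equatorial): E = 9.08 kJ/mol.
Chair II (isopropyl equatorial, cyano axial): E = 0.71 kJ/mol.
ΔE = 9.08 − 0.71 = 8.37 kJ/mol; chair II is more stable.

8.37 kJ/mol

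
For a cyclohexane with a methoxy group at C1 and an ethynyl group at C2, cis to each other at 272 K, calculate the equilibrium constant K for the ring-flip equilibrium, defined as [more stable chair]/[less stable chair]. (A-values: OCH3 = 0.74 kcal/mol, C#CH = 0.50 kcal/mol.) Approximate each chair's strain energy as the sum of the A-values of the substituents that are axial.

C1 and C2 have opposite parity, so for the cis isomer the two substituents are one axial and one equatorial in each chair.
Chair I (methoxy axial, ethynyl equatorial): E = 0.74 kcal/mol; chair II (methoxy equatorial, ethynyl axial): E = 0.50 kcal/mol.
ΔG = 0.24 kcal/mol between the two chairs.
K = exp(ΔG/RT) with R = 1.987×10⁻³ kcal mol⁻¹ K⁻¹ and T = 272 K gives K ≈ 1.56.

K ≈ 1.56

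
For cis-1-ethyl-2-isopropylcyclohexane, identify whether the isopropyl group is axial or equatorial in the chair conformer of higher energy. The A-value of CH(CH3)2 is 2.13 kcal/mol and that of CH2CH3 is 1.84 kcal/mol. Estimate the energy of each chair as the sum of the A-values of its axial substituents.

axial

C1 and C2 have opposite parity, so for the cis isomer the two substituents are one axial and one equatorial in each chair.
Chair I (isopropyl axial, ethyl equatorial): E = 2.13 kcal/mol.
Chair II (isopropyl equatorial, ethyl axial): E = 1.84 kcal/mol.
Chair I is the less stable (higher-energy) conformer, and in that chair the isopropyl group is axial.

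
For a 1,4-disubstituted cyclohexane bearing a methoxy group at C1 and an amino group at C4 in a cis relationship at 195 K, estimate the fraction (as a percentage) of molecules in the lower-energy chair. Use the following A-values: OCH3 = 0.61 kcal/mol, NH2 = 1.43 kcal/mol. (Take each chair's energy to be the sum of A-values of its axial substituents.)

89.2%

C1 and C4 have opposite parity, so for the cis isomer the two substituents are one axial and one equatorial in each chair.
Chair I (methoxy axial, amino equatorial): E = 0.61 kcal/mol; chair II (methoxy equatorial, amino axial): E = 1.43 kcal/mol.
ΔG = 0.82 kcal/mol between the two chairs.
K = exp(ΔG/RT) with R = 1.987×10⁻³ kcal mol⁻¹ K⁻¹ and T = 195 K gives K ≈ 8.3.
Fraction in the lower-energy chair = K/(K+1) = 89.2%.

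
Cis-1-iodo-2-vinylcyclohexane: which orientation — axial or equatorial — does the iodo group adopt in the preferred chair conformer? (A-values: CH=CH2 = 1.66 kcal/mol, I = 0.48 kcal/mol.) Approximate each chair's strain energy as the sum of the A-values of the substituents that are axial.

C1 and C2 have opposite parity, so for the cis isomer the two substituents are one axial and one equatorial in each chair.
Chair I (vinyl axial, iodo equatorial): E = 1.66 kcal/mol.
Chair II (vinyl equatorial, iodo axial): E = 0.48 kcal/mol.
Chair II is the more stable (lower-energy) conformer, and in that chair the iodo group is axial.

axial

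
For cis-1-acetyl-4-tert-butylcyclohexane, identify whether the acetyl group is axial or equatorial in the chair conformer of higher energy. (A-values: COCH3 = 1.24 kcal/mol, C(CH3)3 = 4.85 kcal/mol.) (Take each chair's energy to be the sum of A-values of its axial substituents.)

equatorial

C1 and C4 have opposite parity, so for the cis isomer the two substituents are one axial and one equatorial in each chair.
Chair I (acetyl axial, tert-butyl equatorial): E = 1.24 kcal/mol.
Chair II (acetyl equatorial, tert-butyl axial): E = 4.85 kcal/mol.
Chair II is the less stable (higher-energy) conformer, and in that chair the acetyl group is equatorial.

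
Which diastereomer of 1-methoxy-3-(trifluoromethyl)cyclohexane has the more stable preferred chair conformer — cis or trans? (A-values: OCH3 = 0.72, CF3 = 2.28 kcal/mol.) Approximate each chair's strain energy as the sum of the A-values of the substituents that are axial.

At 1,3 positions (parity same): cis → (e,e or a,a); trans → (a,e or e,a).
Best chair for cis: E = 0.00 kcal/mol; best chair for trans: E = 0.72 kcal/mol.
The cis isomer is lower by 0.72 kcal/mol.

cis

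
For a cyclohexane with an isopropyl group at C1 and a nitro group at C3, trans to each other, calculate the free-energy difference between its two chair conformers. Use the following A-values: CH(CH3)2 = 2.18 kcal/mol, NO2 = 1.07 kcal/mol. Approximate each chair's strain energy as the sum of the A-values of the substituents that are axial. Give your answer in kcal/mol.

1.11 kcal/mol

C1 and C3 have the same parity, so for the trans isomer the two substituents are one axial and one equatorial in each chair.
Chair I (isopropyl axial, nitro equatorial): E = 2.18 kcal/mol.
Chair II (isopropyl equatorial, nitro axial): E = 1.07 kcal/mol.
ΔE = 2.18 − 1.07 = 1.11 kcal/mol; chair II is more stable.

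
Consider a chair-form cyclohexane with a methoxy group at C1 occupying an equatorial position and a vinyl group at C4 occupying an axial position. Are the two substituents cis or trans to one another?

C1 and C4 have opposite parity, so their axial bonds point in opposite directions.
With opposite-parity carbons, two substituents on the same face are one axial and one equatorial; opposite faces give both axial or both equatorial.
Here the groups are equatorial/axial → same face → cis.

cis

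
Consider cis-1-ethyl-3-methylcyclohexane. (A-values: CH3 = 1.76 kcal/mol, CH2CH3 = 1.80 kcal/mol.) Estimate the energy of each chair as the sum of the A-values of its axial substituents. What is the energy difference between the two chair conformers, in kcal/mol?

3.56 kcal/mol

C1 and C3 have the same parity, so for the cis isomer the two substituents are e,e in one chair and a,a in the other.
Chair I (methyl axial, ethyl axial): E = 3.56 kcal/mol.
Chair II (methyl equatorial, ethyl equatorial): E = 0.00 kcal/mol.
ΔE = 3.56 − 0.00 = 3.56 kcal/mol; chair II is more stable.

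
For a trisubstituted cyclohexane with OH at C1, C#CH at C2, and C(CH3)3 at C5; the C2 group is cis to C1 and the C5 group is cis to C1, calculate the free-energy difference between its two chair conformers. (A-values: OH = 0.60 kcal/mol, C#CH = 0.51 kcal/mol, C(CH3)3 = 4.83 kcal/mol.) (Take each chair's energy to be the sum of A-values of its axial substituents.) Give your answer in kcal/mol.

4.92 kcal/mol

Chair I (hydroxyl axial, ethynyl equatorial, tert-butyl axial): E = 5.43 kcal/mol.
Chair II (hydroxyl equatorial, ethynyl axial, tert-butyl equatorial): E = 0.51 kcal/mol.
ΔE = 5.43 − 0.51 = 4.92 kcal/mol; chair II is more stable.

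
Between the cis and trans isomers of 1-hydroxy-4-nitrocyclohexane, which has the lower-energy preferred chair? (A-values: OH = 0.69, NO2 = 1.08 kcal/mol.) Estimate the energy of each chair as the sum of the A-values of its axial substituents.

trans

At 1,4 positions (parity opposite): cis → (a,e or e,a); trans → (e,e or a,a).
Best chair for cis: E = 0.69 kcal/mol; best chair for trans: E = 0.00 kcal/mol.
The trans isomer is lower by 0.69 kcal/mol.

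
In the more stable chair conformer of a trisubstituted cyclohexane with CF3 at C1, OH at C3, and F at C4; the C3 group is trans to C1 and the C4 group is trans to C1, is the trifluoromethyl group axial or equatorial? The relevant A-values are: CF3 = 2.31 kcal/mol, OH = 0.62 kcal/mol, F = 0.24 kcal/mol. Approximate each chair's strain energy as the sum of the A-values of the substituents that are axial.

Chair I (trifluoromethyl axial, hydroxyl equatorial, fluoro axial): E = 2.55 kcal/mol.
Chair II (trifluoromethyl equatorial, hydroxyl axial, fluoro equatorial): E = 0.62 kcal/mol.
Chair II is the more stable (lower-energy) conformer, and in that chair the trifluoromethyl group is equatorial.

equatorial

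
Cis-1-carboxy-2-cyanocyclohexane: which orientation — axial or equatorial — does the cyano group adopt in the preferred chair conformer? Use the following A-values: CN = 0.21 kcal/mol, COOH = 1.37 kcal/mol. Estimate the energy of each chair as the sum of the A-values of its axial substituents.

axial

C1 and C2 have opposite parity, so for the cis isomer the two substituents are one axial and one equatorial in each chair.
Chair I (cyano axial, carboxyl equatorial): E = 0.21 kcal/mol.
Chair II (cyano equatorial, carboxyl axial): E = 1.37 kcal/mol.
Chair I is the more stable (lower-energy) conformer, and in that chair the cyano group is axial.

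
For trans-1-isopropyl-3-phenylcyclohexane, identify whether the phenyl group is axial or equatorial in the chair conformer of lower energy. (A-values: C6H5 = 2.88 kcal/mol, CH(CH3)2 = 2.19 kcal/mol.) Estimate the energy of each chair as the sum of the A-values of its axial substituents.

equatorial

C1 and C3 have the same parity, so for the trans isomer the two substituents are one axial and one equatorial in each chair.
Chair I (phenyl axial, isopropyl equatorial): E = 2.88 kcal/mol.
Chair II (phenyl equatorial, isopropyl axial): E = 2.19 kcal/mol.
Chair II is the more stable (lower-energy) conformer, and in that chair the phenyl group is equatorial.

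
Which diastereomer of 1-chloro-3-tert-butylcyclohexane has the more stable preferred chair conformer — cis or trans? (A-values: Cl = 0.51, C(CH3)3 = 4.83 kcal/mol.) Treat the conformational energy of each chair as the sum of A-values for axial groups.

cis

At 1,3 positions (parity same): cis → (e,e or a,a); trans → (a,e or e,a).
Best chair for cis: E = 0.00 kcal/mol; best chair for trans: E = 0.51 kcal/mol.
The cis isomer is lower by 0.51 kcal/mol.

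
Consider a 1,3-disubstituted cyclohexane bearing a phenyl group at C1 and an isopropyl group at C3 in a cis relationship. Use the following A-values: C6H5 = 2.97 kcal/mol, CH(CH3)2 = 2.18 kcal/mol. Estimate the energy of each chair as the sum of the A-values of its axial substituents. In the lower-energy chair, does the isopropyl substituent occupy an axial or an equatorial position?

equatorial

C1 and C3 have the same parity, so for the cis isomer the two substituents are e,e in one chair and a,a in the other.
Chair I (phenyl axial, isopropyl axial): E = 5.15 kcal/mol.
Chair II (phenyl equatorial, isopropyl equatorial): E = 0.00 kcal/mol.
Chair II is the more stable (lower-energy) conformer, and in that chair the isopropyl group is equatorial.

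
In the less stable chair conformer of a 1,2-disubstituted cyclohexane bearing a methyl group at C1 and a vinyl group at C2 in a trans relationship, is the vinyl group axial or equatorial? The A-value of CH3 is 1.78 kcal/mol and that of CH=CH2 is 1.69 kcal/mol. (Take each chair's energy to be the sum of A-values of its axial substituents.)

axial

C1 and C2 have opposite parity, so for the trans isomer the two substituents are e,e in one chair and a,a in the other.
Chair I (methyl axial, vinyl axial): E = 3.47 kcal/mol.
Chair II (methyl equatorial, vinyl equatorial): E = 0.00 kcal/mol.
Chair I is the less stable (higher-energy) conformer, and in that chair the vinyl group is axial.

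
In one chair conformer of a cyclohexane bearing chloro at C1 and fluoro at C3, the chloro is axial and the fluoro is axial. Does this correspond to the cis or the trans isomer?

C1 and C3 have the same parity, so their axial bonds point in the same direction.
With same-parity carbons, two substituents on the same face are both axial or both equatorial; opposite faces give one of each.
Here the groups are axial/axial → same face → cis.

cis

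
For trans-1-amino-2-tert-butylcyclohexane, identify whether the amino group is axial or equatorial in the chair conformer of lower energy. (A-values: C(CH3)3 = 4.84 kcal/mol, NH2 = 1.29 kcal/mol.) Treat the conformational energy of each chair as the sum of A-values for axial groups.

equatorial

C1 and C2 have opposite parity, so for the trans isomer the two substituents are e,e in one chair and a,a in the other.
Chair I (tert-butyl axial, amino axial): E = 6.13 kcal/mol.
Chair II (tert-butyl equatorial, amino equatorial): E = 0.00 kcal/mol.
Chair II is the more stable (lower-energy) conformer, and in that chair the amino group is equatorial.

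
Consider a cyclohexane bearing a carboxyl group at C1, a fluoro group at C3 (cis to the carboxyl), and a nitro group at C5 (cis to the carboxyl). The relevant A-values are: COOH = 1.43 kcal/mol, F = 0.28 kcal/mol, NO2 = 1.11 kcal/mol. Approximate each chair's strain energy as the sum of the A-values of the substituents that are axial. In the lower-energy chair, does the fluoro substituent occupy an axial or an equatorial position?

Chair I (carboxyl axial, fluoro axial, nitro axial): E = 2.82 kcal/mol.
Chair II (carboxyl equatorial, fluoro equatorial, nitro equatorial): E = 0.00 kcal/mol.
Chair II is the more stable (lower-energy) conformer, and in that chair the fluoro group is equatorial.

equatorial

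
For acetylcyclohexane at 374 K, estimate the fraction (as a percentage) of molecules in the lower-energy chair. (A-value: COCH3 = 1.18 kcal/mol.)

One chair has the acetyl group axial (E = 1.18 kcal/mol) and the other has it equatorial (E = 0).
ΔG = 1.18 kcal/mol between the two chairs.
K = exp(ΔG/RT) with R = 1.987×10⁻³ kcal mol⁻¹ K⁻¹ and T = 374 K gives K ≈ 4.89.
Fraction in the lower-energy chair = K/(K+1) = 83.0%.

83.0%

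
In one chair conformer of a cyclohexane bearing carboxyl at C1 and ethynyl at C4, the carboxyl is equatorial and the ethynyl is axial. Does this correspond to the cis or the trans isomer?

C1 and C4 have opposite parity, so their axial bonds point in opposite directions.
With opposite-parity carbons, two substituents on the same face are one axial and one equatorial; opposite faces give both axial or both equatorial.
Here the groups are equatorial/axial → same face → cis.

cis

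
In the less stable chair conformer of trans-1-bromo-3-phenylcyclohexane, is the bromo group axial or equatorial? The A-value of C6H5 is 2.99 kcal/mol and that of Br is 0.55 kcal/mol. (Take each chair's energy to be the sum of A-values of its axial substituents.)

C1 and C3 have the same parity, so for the trans isomer the two substituents are one axial and one equatorial in each chair.
Chair I (phenyl axial, bromo equatorial): E = 2.99 kcal/mol.
Chair II (phenyl equatorial, bromo axial): E = 0.55 kcal/mol.
Chair I is the less stable (higher-energy) conformer, and in that chair the bromo group is equatorial.

equatorial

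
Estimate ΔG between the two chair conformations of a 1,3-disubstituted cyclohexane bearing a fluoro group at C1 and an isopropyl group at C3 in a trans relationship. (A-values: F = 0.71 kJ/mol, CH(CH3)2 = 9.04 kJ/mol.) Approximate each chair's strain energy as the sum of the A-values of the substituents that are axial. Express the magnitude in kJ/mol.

8.33 kJ/mol

C1 and C3 have the same parity, so for the trans isomer the two substituents are one axial and one equatorial in each chair.
Chair I (fluoro axial, isopropyl equatorial): E = 0.71 kJ/mol.
Chair II (fluoro equatorial, isopropyl axial): E = 9.04 kJ/mol.
ΔE = 9.04 − 0.71 = 8.33 kJ/mol; chair I is more stable.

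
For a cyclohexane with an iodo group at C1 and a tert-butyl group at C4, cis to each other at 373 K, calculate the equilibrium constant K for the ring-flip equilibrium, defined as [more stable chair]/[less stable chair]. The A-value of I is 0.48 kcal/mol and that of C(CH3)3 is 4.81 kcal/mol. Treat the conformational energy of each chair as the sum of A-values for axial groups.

C1 and C4 have opposite parity, so for the cis isomer the two substituents are one axial and one equatorial in each chair.
Chair I (iodo axial, tert-butyl equatorial): E = 0.48 kcal/mol; chair II (iodo equatorial, tert-butyl axial): E = 4.81 kcal/mol.
ΔG = 4.33 kcal/mol between the two chairs.
K = exp(ΔG/RT) with R = 1.987×10⁻³ kcal mol⁻¹ K⁻¹ and T = 373 K gives K ≈ 345.

K ≈ 345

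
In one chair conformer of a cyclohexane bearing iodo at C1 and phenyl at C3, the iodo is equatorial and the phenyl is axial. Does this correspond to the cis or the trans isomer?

C1 and C3 have the same parity, so their axial bonds point in the same direction.
With same-parity carbons, two substituents on the same face are both axial or both equatorial; opposite faces give one of each.
Here the groups are equatorial/axial → opposite face → trans.

trans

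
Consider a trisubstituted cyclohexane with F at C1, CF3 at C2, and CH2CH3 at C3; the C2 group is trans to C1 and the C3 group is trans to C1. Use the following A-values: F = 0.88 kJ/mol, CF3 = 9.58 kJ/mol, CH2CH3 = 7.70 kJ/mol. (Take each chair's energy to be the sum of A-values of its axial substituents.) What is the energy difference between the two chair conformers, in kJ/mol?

2.76 kJ/mol

Chair I (fluoro axial, trifluoromethyl axial, ethyl equatorial): E = 10.46 kJ/mol.
Chair II (fluoro equatorial, trifluoromethyl equatorial, ethyl axial): E = 7.70 kJ/mol.
ΔE = 10.46 − 7.70 = 2.76 kJ/mol; chair II is more stable.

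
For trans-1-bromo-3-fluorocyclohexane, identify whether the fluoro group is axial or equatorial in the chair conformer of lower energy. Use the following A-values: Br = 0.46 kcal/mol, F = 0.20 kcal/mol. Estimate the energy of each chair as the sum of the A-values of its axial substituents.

axial

C1 and C3 have the same parity, so for the trans isomer the two substituents are one axial and one equatorial in each chair.
Chair I (bromo axial, fluoro equatorial): E = 0.46 kcal/mol.
Chair II (bromo equatorial, fluoro axial): E = 0.20 kcal/mol.
Chair II is the more stable (lower-energy) conformer, and in that chair the fluoro group is axial.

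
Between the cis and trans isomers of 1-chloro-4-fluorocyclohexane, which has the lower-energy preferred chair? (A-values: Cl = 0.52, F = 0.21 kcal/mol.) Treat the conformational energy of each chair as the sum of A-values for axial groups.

trans

At 1,4 positions (parity opposite): cis → (a,e or e,a); trans → (e,e or a,a).
Best chair for cis: E = 0.21 kcal/mol; best chair for trans: E = 0.00 kcal/mol.
The trans isomer is lower by 0.21 kcal/mol.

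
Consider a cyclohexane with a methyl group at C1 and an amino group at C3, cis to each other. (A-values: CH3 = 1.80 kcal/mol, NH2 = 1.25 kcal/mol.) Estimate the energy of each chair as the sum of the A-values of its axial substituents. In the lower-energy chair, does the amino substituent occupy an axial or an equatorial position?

equatorial

C1 and C3 have the same parity, so for the cis isomer the two substituents are e,e in one chair and a,a in the other.
Chair I (methyl axial, amino axial): E = 3.05 kcal/mol.
Chair II (methyl equatorial, amino equatorial): E = 0.00 kcal/mol.
Chair II is the more stable (lower-energy) conformer, and in that chair the amino group is equatorial.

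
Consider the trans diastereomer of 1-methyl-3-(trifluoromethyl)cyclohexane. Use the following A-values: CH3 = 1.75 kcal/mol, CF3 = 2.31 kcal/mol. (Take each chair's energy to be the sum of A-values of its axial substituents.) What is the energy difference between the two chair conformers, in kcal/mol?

0.56 kcal/mol

C1 and C3 have the same parity, so for the trans isomer the two substituents are one axial and one equatorial in each chair.
Chair I (methyl axial, trifluoromethyl equatorial): E = 1.75 kcal/mol.
Chair II (methyl equatorial, trifluoromethyl axial): E = 2.31 kcal/mol.
ΔE = 2.31 − 1.75 = 0.56 kcal/mol; chair I is more stable.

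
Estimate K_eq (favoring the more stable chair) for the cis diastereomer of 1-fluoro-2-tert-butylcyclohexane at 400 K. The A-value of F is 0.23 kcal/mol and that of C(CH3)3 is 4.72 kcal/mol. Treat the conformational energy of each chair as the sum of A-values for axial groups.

C1 and C2 have opposite parity, so for the cis isomer the two substituents are one axial and one equatorial in each chair.
Chair I (fluoro axial, tert-butyl equatorial): E = 0.23 kcal/mol; chair II (fluoro equatorial, tert-butyl axial): E = 4.72 kcal/mol.
ΔG = 4.49 kcal/mol between the two chairs.
K = exp(ΔG/RT) with R = 1.987×10⁻³ kcal mol⁻¹ K⁻¹ and T = 400 K gives K ≈ 284.

K ≈ 284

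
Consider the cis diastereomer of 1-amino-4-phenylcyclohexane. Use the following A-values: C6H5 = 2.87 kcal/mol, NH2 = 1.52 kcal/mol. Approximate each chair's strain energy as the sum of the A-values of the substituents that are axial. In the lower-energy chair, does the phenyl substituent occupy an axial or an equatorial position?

equatorial

C1 and C4 have opposite parity, so for the cis isomer the two substituents are one axial and one equatorial in each chair.
Chair I (phenyl axial, amino equatorial): E = 2.87 kcal/mol.
Chair II (phenyl equatorial, amino axial): E = 1.52 kcal/mol.
Chair II is the more stable (lower-energy) conformer, and in that chair the phenyl group is equatorial.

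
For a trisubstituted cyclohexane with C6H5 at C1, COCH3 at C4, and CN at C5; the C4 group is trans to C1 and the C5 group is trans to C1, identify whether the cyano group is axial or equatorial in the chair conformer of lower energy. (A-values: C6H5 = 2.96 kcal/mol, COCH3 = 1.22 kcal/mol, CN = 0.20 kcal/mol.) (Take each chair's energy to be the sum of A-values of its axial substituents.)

Chair I (phenyl axial, acetyl axial, cyano equatorial): E = 4.18 kcal/mol.
Chair II (phenyl equatorial, acetyl equatorial, cyano axial): E = 0.20 kcal/mol.
Chair II is the more stable (lower-energy) conformer, and in that chair the cyano group is axial.

axial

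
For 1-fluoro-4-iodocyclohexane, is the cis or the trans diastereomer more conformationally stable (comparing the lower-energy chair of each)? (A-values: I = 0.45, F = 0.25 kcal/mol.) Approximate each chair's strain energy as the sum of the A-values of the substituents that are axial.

trans

At 1,4 positions (parity opposite): cis → (a,e or e,a); trans → (e,e or a,a).
Best chair for cis: E = 0.25 kcal/mol; best chair for trans: E = 0.00 kcal/mol.
The trans isomer is lower by 0.25 kcal/mol.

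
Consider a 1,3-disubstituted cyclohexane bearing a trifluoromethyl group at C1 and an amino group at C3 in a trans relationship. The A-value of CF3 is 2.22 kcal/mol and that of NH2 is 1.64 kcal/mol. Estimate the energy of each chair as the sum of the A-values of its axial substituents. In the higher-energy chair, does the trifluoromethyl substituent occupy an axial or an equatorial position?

axial

C1 and C3 have the same parity, so for the trans isomer the two substituents are one axial and one equatorial in each chair.
Chair I (trifluoromethyl axial, amino equatorial): E = 2.22 kcal/mol.
Chair II (trifluoromethyl equatorial, amino axial): E = 1.64 kcal/mol.
Chair I is the less stable (higher-energy) conformer, and in that chair the trifluoromethyl group is axial.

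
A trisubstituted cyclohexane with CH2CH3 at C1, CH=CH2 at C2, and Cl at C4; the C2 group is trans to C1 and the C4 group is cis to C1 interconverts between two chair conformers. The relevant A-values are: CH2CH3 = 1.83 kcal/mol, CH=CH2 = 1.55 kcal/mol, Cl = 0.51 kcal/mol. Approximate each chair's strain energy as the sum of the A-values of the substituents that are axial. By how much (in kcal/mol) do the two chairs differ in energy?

Chair I (ethyl axial, vinyl axial, chloro equatorial): E = 3.38 kcal/mol.
Chair II (ethyl equatorial, vinyl equatorial, chloro axial): E = 0.51 kcal/mol.
ΔE = 3.38 − 0.51 = 2.87 kcal/mol; chair II is more stable.

2.87 kcal/mol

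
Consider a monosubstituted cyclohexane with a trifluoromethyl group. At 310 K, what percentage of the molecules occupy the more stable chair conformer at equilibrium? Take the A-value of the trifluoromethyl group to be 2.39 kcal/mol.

One chair has the trifluoromethyl group axial (E = 2.39 kcal/mol) and the other has it equatorial (E = 0).
ΔG = 2.39 kcal/mol between the two chairs.
K = exp(ΔG/RT) with R = 1.987×10⁻³ kcal mol⁻¹ K⁻¹ and T = 310 K gives K ≈ 48.4.
Fraction in the lower-energy chair = K/(K+1) = 98.0%.

98.0%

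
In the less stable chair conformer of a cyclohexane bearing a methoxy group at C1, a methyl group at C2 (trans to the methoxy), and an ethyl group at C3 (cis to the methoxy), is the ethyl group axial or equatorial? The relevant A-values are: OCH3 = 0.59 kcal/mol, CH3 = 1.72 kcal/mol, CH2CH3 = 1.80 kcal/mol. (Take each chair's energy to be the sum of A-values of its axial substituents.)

Chair I (methoxy axial, methyl axial, ethyl axial): E = 4.11 kcal/mol.
Chair II (methoxy equatorial, methyl equatorial, ethyl equatorial): E = 0.00 kcal/mol.
Chair I is the less stable (higher-energy) conformer, and in that chair the ethyl group is axial.

axial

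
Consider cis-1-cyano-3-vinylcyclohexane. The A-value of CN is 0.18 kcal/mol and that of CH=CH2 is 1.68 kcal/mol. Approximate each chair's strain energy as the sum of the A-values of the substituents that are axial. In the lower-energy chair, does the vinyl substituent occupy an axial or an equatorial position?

C1 and C3 have the same parity, so for the cis isomer the two substituents are e,e in one chair and a,a in the other.
Chair I (cyano axial, vinyl axial): E = 1.86 kcal/mol.
Chair II (cyano equatorial, vinyl equatorial): E = 0.00 kcal/mol.
Chair II is the more stable (lower-energy) conformer, and in that chair the vinyl group is equatorial.

equatorial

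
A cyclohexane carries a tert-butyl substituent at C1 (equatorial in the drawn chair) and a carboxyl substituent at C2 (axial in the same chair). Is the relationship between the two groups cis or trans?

cis

C1 and C2 have opposite parity, so their axial bonds point in opposite directions.
With opposite-parity carbons, two substituents on the same face are one axial and one equatorial; opposite faces give both axial or both equatorial.
Here the groups are equatorial/axial → same face → cis.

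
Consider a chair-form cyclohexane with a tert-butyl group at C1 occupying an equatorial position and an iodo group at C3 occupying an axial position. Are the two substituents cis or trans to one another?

trans

C1 and C3 have the same parity, so their axial bonds point in the same direction.
With same-parity carbons, two substituents on the same face are both axial or both equatorial; opposite faces give one of each.
Here the groups are equatorial/axial → opposite face → trans.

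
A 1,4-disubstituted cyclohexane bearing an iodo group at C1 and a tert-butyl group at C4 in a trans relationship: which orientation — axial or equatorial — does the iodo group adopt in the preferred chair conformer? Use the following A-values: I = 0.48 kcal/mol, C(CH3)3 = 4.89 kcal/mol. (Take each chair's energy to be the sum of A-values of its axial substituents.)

C1 and C4 have opposite parity, so for the trans isomer the two substituents are e,e in one chair and a,a in the other.
Chair I (iodo axial, tert-butyl axial): E = 5.37 kcal/mol.
Chair II (iodo equatorial, tert-butyl equatorial): E = 0.00 kcal/mol.
Chair II is the more stable (lower-energy) conformer, and in that chair the iodo group is equatorial.

equatorial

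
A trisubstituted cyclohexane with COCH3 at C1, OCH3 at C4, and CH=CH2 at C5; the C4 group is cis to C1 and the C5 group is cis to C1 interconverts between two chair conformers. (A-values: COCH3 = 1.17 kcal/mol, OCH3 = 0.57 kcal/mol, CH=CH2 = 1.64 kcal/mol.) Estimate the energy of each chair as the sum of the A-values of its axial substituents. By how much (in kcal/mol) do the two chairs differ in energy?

Chair I (acetyl axial, methoxy equatorial, vinyl axial): E = 2.81 kcal/mol.
Chair II (acetyl equatorial, methoxy axial, vinyl equatorial): E = 0.57 kcal/mol.
ΔE = 2.81 − 0.57 = 2.24 kcal/mol; chair II is more stable.

2.24 kcal/mol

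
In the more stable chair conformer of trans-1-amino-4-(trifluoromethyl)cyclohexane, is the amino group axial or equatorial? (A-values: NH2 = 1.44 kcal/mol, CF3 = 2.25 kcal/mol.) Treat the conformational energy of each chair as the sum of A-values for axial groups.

equatorial

C1 and C4 have opposite parity, so for the trans isomer the two substituents are e,e in one chair and a,a in the other.
Chair I (amino axial, trifluoromethyl axial): E = 3.69 kcal/mol.
Chair II (amino equatorial, trifluoromethyl equatorial): E = 0.00 kcal/mol.
Chair II is the more stable (lower-energy) conformer, and in that chair the amino group is equatorial.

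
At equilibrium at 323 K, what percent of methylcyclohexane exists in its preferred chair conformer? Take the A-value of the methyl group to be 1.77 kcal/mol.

94.0%

One chair has the methyl group axial (E = 1.77 kcal/mol) and the other has it equatorial (E = 0).
ΔG = 1.77 kcal/mol between the two chairs.
K = exp(ΔG/RT) with R = 1.987×10⁻³ kcal mol⁻¹ K⁻¹ and T = 323 K gives K ≈ 15.8.
Fraction in the lower-energy chair = K/(K+1) = 94.0%.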